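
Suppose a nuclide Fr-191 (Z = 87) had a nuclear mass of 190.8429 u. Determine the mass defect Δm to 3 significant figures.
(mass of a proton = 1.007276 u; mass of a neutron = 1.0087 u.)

1.69 u

Total constituent mass: 87 × 1.007276 + 104 × 1.0087 = 192.537812 u
Δm = 192.537812 − 190.8429 = 1.694912 u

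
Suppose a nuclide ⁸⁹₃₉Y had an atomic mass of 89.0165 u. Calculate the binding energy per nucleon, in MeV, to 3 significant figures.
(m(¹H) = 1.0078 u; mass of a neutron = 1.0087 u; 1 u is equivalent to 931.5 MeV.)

Mass of separated nucleons = 39(1.0078) + 50(1.0087) = 39.3042 + 50.4350 = 89.7392 u
Δm = 89.7392 − 89.0165 = 0.7227 u
Converting to energy: 0.7227 u × 931.5 MeV/u = 673.195 MeV
BE/A = 673.195 MeV / 89 = 7.564 MeV/nucleon

7.56 MeV/nucleon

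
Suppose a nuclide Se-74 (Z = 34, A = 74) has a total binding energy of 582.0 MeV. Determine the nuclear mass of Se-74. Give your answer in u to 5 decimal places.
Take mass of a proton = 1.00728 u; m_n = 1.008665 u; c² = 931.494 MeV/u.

Mass defect = 582.0 MeV / (931.494 MeV/u) = 0.6248027 u
Constituent mass = 34(1.00728) + 40(1.008665) = 74.594120 u
Nuclear mass = 74.594120 − 0.6248027 = 73.9693173 u ≈ 73.96932 u (to 5 decimal places)

73.96932 u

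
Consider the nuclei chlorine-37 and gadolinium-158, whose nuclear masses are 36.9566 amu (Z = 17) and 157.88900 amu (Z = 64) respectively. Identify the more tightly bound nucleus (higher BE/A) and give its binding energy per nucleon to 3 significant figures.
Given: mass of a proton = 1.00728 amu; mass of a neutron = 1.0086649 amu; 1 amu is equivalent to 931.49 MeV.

chlorine-37; 8.57 MeV/nucleon

chlorine-37: Σm = 17(1.00728) + 20(1.0086649) = 37.2970580 amu; Δm = 0.3404580 amu; E_B = 317.13 MeV; E_B/A = 8.571 MeV
gadolinium-158: Σm = 64(1.00728) + 94(1.0086649) = 159.2804206 amu; Δm = 1.3914206 amu; E_B = 1296.1 MeV; E_B/A = 8.203 MeV
chlorine-37 has the higher binding energy per nucleon, so it is the more tightly bound nucleus.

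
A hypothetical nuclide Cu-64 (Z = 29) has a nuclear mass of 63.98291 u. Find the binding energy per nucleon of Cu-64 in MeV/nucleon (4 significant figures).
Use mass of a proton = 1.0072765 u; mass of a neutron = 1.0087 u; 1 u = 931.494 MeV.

The nucleus contains 29 protons and 64 − 29 = 35 neutrons.
Mass of separated nucleons = 29(1.0072765) + 35(1.0087) = 29.2110185 + 35.3045 = 64.5155185 u
Mass defect Δm = 64.5155185 − 63.98291 = 0.5326085 u
Binding energy = Δm·c² = 0.5326085 × 931.494 MeV/u = 496.122 MeV
Per nucleon: 496.122 / 64 = 7.752 MeV

7.752 MeV/nucleon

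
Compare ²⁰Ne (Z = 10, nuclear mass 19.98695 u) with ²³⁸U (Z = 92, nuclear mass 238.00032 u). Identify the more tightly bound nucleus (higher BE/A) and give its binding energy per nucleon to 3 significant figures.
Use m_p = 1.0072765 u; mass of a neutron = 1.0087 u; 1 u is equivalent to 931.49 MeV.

²⁰Ne: Σm = 10(1.0072765) + 10(1.0087) = 20.1597650 u; Δm = 0.1728150 u; E_B = 160.98 MeV; E_B/A = 8.049 MeV
²³⁸U: Σm = 92(1.0072765) + 146(1.0087) = 239.9396380 u; Δm = 1.9393180 u; E_B = 1806.5 MeV; E_B/A = 7.590 MeV
²⁰Ne has the higher binding energy per nucleon, so it is the more tightly bound nucleus.

²⁰Ne; 8.05 MeV/nucleon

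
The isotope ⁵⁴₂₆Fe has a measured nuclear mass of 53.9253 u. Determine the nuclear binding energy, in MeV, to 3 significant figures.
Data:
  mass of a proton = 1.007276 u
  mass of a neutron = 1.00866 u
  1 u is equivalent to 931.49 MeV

Total constituent mass: 26 × 1.007276 + 28 × 1.00866 = 54.431656 u
The mass defect is 54.431656 − 53.9253 = 0.506356 u.
E_B = 0.506356 × 931.49 = 471.666 MeV

472 MeV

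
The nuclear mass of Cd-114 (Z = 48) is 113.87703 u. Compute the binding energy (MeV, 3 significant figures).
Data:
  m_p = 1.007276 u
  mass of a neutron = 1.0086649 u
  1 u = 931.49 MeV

Z = 48, so N = A − Z = 114 − 48 = 66.
Total constituent mass: 48 × 1.007276 + 66 × 1.0086649 = 114.9211314 u
Mass defect Δm = 114.9211314 − 113.87703 = 1.0441014 u
Converting to energy: 1.0441014 u × 931.49 MeV/u = 972.570 MeV

973 MeV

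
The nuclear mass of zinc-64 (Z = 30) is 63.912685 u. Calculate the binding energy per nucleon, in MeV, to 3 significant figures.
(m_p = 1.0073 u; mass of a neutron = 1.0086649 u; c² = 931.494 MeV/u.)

8.75 MeV/nucleon

Total constituent mass: 30 × 1.0073 + 34 × 1.0086649 = 64.5136066 u
Δm = 64.5136066 − 63.912685 = 0.6009216 u
Converting to energy: 0.6009216 u × 931.494 MeV/u = 559.755 MeV
Per nucleon: 559.755 / 64 = 8.746 MeV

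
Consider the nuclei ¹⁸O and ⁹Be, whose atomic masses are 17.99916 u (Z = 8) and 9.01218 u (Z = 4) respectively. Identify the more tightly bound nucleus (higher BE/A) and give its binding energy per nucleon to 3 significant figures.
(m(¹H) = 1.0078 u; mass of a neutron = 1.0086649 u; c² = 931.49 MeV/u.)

¹⁸O; 7.76 MeV/nucleon

¹⁸O: Σm = 8(1.0078) + 10(1.0086649) = 18.1490490 u; Δm = 0.1498890 u; E_B = 139.62 MeV; E_B/A = 7.757 MeV
⁹Be: Σm = 4(1.0078) + 5(1.0086649) = 9.0745245 u; Δm = 0.0623445 u; E_B = 58.073 MeV; E_B/A = 6.453 MeV
¹⁸O has the higher binding energy per nucleon, so it is the more tightly bound nucleus.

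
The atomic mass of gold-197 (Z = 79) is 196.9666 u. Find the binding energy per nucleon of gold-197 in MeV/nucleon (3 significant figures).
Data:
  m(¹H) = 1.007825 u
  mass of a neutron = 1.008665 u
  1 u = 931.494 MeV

Total constituent mass: 79 × 1.007825 + 118 × 1.008665 = 198.640645 u
Δm = 198.640645 − 196.9666 = 1.674045 u
E_B = 1.674045 × 931.494 = 1559.36 MeV
Dividing by A = 197 gives 7.916 MeV per nucleon.

7.92 MeV/nucleon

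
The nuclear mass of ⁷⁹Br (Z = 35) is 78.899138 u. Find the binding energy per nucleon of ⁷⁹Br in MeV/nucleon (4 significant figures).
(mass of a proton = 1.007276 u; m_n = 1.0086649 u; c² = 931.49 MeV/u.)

With 35 protons and 44 neutrons (A = 79):
Mass of separated nucleons = 35(1.007276) + 44(1.0086649) = 35.254660 + 44.3812556 = 79.6359156 u
Mass defect Δm = 79.6359156 − 78.899138 = 0.7367776 u
Converting to energy: 0.7367776 u × 931.49 MeV/u = 686.301 MeV
Per nucleon: 686.301 / 79 = 8.687 MeV

8.687 MeV/nucleon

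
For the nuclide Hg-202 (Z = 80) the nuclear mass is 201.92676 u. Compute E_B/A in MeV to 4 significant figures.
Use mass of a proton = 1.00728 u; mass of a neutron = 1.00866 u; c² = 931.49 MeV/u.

7.895 MeV/nucleon

With 80 protons and 122 neutrons (A = 202):
Total constituent mass: 80 × 1.00728 + 122 × 1.00866 = 203.63892 u
Δm = 203.63892 − 201.92676 = 1.71216 u
E_B = 1.71216 × 931.49 = 1594.86 MeV
Per nucleon: 1594.86 / 202 = 7.895 MeV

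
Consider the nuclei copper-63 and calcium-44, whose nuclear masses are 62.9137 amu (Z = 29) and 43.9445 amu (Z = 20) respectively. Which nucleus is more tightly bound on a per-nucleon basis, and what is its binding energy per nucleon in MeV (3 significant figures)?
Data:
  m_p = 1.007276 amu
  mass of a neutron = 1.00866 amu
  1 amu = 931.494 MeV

copper-63: Σm = 29(1.007276) + 34(1.00866) = 63.505444 amu; Δm = 0.591744 amu; E_B = 551.21 MeV; E_B/A = 8.749 MeV
calcium-44: Σm = 20(1.007276) + 24(1.00866) = 44.353360 amu; Δm = 0.408860 amu; E_B = 380.85 MeV; E_B/A = 8.656 MeV
copper-63 has the higher binding energy per nucleon, so it is the more tightly bound nucleus.

copper-63; 8.75 MeV/nucleon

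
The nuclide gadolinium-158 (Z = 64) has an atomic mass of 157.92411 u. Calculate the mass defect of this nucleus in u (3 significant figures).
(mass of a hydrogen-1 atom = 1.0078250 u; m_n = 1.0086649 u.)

1.39 u

Total constituent mass: 64 × 1.0078250 + 94 × 1.0086649 = 159.3153006 u
Mass defect Δm = 159.3153006 − 157.92411 = 1.3911906 u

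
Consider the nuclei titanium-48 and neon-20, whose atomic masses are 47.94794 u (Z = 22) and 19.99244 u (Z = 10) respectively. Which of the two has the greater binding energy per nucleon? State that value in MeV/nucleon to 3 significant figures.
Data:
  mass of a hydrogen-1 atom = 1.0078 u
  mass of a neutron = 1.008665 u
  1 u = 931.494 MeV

titanium-48; 8.71 MeV/nucleon

titanium-48: Σm = 22(1.0078) + 26(1.008665) = 48.396890 u; Δm = 0.448950 u; E_B = 418.19 MeV; E_B/A = 8.712 MeV
neon-20: Σm = 10(1.0078) + 10(1.008665) = 20.164650 u; Δm = 0.172210 u; E_B = 160.41 MeV; E_B/A = 8.021 MeV
titanium-48 has the higher binding energy per nucleon, so it is the more tightly bound nucleus.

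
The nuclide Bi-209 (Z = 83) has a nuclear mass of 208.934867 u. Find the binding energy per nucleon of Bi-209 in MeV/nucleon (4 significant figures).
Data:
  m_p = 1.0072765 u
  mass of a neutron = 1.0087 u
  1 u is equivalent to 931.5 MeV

7.868 MeV/nucleon

Mass of separated nucleons = 83(1.0072765) + 126(1.0087) = 83.6039495 + 127.0962 = 210.7001495 u
Δm = 210.7001495 − 208.934867 = 1.7652825 u
E_B = 1.7652825 × 931.5 = 1644.36 MeV
Per nucleon: 1644.36 / 209 = 7.868 MeV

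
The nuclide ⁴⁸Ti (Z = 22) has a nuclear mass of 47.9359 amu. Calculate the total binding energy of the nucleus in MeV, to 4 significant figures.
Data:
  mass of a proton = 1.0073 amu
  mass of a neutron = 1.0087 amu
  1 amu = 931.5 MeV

The nucleus contains 22 protons and 48 − 22 = 26 neutrons.
Σm = 22·m_p + 26·m_n = 22.1606 + 26.2262 = 48.3868 amu
Mass defect Δm = 48.3868 − 47.9359 = 0.4509 amu
E_B = 0.4509 × 931.5 = 420.013 MeV

420.0 MeV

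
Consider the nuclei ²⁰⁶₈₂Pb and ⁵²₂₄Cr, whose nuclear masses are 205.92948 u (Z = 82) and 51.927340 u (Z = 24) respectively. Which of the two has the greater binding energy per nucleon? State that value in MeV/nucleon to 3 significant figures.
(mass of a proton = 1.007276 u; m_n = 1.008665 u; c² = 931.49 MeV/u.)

⁵²₂₄Cr; 8.78 MeV/nucleon

²⁰⁶₈₂Pb: Σm = 82(1.007276) + 124(1.008665) = 207.671092 u; Δm = 1.741612 u; E_B = 1622.3 MeV; E_B/A = 7.875 MeV
⁵²₂₄Cr: Σm = 24(1.007276) + 28(1.008665) = 52.417244 u; Δm = 0.489904 u; E_B = 456.34 MeV; E_B/A = 8.776 MeV
⁵²₂₄Cr has the higher binding energy per nucleon, so it is the more tightly bound nucleus.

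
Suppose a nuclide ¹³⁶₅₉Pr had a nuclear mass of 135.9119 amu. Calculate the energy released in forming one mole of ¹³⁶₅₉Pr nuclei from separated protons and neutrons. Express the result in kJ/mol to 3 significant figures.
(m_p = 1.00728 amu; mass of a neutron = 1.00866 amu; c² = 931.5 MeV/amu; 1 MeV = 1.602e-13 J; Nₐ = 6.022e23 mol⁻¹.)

1.06e+11 kJ/mol

The nucleus contains 59 protons and 136 − 59 = 77 neutrons.
Σm = 59·m_p + 77·m_n = 59.42952 + 77.66682 = 137.09634 amu
Δm = 137.09634 − 135.9119 = 1.18444 amu
E_B = 1.18444 × 931.5 = 1103.31 MeV
Per nucleus in joules: 1103.31 MeV × 1.602e-13 J/MeV = 1.7675e-10 J
Per mole: 1.7675e-10 J × 6.022e23 mol⁻¹ = 1.0644e+14 J/mol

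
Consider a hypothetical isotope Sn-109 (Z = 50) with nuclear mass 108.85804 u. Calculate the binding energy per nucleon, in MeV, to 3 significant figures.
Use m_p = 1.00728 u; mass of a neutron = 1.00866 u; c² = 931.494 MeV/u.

8.69 MeV/nucleon

Total constituent mass: 50 × 1.00728 + 59 × 1.00866 = 109.87494 u
The mass defect is 109.87494 − 108.85804 = 1.01690 u.
E_B = 1.01690 × 931.494 = 947.236 MeV
Dividing by A = 109 gives 8.690 MeV per nucleon.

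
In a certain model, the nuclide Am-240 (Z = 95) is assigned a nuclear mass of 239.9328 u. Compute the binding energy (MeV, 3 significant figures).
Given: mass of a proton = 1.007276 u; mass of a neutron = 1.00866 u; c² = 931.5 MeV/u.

Σm = 95·m_p + 145·m_n = 95.691220 + 146.25570 = 241.946920 u
Δm = 241.946920 − 239.9328 = 2.014120 u
E_B = 2.014120 × 931.5 = 1876.15 MeV

1880 MeV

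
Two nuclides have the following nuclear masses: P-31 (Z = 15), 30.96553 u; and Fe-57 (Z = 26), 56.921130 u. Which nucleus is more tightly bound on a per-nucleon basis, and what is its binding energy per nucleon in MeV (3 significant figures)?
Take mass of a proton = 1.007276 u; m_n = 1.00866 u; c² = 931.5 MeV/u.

Fe-57; 8.77 MeV/nucleon

P-31: Σm = 15(1.007276) + 16(1.00866) = 31.247700 u; Δm = 0.282170 u; E_B = 262.84 MeV; E_B/A = 8.479 MeV
Fe-57: Σm = 26(1.007276) + 31(1.00866) = 57.457636 u; Δm = 0.536506 u; E_B = 499.76 MeV; E_B/A = 8.768 MeV
Fe-57 has the higher binding energy per nucleon, so it is the more tightly bound nucleus.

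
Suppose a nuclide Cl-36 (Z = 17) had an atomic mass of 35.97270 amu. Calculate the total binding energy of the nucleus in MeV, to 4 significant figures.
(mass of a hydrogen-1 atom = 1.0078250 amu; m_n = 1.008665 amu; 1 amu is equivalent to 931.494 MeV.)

302.7 MeV

Σm = 17·m(¹H) + 19·m_n = 17.1330250 + 19.164635 = 36.2976600 amu
The mass defect is 36.2976600 − 35.97270 = 0.3249600 amu.
Converting to energy: 0.3249600 amu × 931.494 MeV/amu = 302.698 MeV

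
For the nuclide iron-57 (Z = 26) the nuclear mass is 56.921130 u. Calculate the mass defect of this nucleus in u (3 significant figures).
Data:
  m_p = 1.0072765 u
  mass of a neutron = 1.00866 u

Z = 26, so N = A − Z = 57 − 26 = 31.
Total constituent mass: 26 × 1.0072765 + 31 × 1.00866 = 57.4576490 u
The mass defect is 57.4576490 − 56.921130 = 0.5365190 u.

0.537 u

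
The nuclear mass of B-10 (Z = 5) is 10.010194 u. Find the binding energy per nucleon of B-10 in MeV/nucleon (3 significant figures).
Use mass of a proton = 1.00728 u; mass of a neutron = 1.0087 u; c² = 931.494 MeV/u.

Z = 5, so N = A − Z = 10 − 5 = 5.
Total constituent mass: 5 × 1.00728 + 5 × 1.0087 = 10.07990 u
Δm = 10.07990 − 10.010194 = 0.069706 u
E_B = 0.069706 × 931.494 = 64.9307 MeV
BE/A = 64.9307 MeV / 10 = 6.493 MeV/nucleon

6.49 MeV/nucleon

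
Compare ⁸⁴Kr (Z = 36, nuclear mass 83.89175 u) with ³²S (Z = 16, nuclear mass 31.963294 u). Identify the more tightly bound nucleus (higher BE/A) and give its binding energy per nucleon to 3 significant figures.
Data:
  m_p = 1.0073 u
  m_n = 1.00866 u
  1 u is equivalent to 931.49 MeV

⁸⁴Kr: Σm = 36(1.0073) + 48(1.00866) = 84.67848 u; Δm = 0.78673 u; E_B = 732.83 MeV; E_B/A = 8.724 MeV
³²S: Σm = 16(1.0073) + 16(1.00866) = 32.25536 u; Δm = 0.292066 u; E_B = 272.06 MeV; E_B/A = 8.502 MeV
⁸⁴Kr has the higher binding energy per nucleon, so it is the more tightly bound nucleus.

⁸⁴Kr; 8.72 MeV/nucleon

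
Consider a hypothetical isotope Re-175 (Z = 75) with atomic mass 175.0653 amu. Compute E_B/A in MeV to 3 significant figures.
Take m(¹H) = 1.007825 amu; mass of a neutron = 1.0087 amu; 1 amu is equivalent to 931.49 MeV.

Z = 75, so N = A − Z = 175 − 75 = 100.
Total constituent mass: 75 × 1.007825 + 100 × 1.0087 = 176.456875 amu
Mass defect Δm = 176.456875 − 175.0653 = 1.391575 amu
Converting to energy: 1.391575 amu × 931.49 MeV/amu = 1296.24 MeV
Per nucleon: 1296.24 / 175 = 7.407 MeV

7.41 MeV/nucleon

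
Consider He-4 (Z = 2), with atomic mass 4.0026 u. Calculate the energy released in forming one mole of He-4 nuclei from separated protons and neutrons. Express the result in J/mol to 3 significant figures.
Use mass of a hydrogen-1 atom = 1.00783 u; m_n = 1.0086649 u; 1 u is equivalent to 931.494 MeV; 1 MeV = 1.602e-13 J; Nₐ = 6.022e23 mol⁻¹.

Z = 2, so N = A − Z = 4 − 2 = 2.
Σm = 2·m(¹H) + 2·m_n = 2.01566 + 2.0173298 = 4.0329898 u
The mass defect is 4.0329898 − 4.0026 = 0.0303898 u.
E_B = 0.0303898 × 931.494 = 28.3079 MeV
Per nucleus in joules: 28.3079 MeV × 1.602e-13 J/MeV = 4.5349e-12 J
Per mole: 4.5349e-12 J × 6.022e23 mol⁻¹ = 2.7309e+12 J/mol

2.73e+12 J/mol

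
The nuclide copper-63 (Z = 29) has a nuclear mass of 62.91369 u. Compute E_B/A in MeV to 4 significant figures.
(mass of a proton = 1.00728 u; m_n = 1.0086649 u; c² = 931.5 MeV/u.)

8.754 MeV/nucleon

The nucleus contains 29 protons and 63 − 29 = 34 neutrons.
Σm = 29·m_p + 34·m_n = 29.21112 + 34.2946066 = 63.5057266 u
The mass defect is 63.5057266 − 62.91369 = 0.5920366 u.
Binding energy = Δm·c² = 0.5920366 × 931.5 MeV/u = 551.482 MeV
BE/A = 551.482 MeV / 63 = 8.754 MeV/nucleon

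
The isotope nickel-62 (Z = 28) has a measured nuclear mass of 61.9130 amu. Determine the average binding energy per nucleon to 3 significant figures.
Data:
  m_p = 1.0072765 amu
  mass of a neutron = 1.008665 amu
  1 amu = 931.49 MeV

With 28 protons and 34 neutrons (A = 62):
Σm = 28·m_p + 34·m_n = 28.2037420 + 34.294610 = 62.4983520 amu
The mass defect is 62.4983520 − 61.9130 = 0.5853520 amu.
E_B = 0.5853520 × 931.49 = 545.250 MeV
Per nucleon: 545.250 / 62 = 8.794 MeV

8.79 MeV/nucleon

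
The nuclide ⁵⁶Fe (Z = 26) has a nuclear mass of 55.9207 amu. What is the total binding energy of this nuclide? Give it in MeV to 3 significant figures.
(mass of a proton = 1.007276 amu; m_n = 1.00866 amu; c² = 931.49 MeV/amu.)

With 26 protons and 30 neutrons (A = 56):
Σm = 26·m_p + 30·m_n = 26.189176 + 30.25980 = 56.448976 amu
Δm = 56.448976 − 55.9207 = 0.528276 amu
Converting to energy: 0.528276 amu × 931.49 MeV/amu = 492.084 MeV

492 MeV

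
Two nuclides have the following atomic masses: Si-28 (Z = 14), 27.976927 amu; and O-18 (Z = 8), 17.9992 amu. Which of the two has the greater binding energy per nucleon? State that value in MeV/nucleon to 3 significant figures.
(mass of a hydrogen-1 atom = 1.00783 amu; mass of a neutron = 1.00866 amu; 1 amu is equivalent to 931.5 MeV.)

Si-28: Σm = 14(1.00783) + 14(1.00866) = 28.23086 amu; Δm = 0.253933 amu; E_B = 236.54 MeV; E_B/A = 8.448 MeV
O-18: Σm = 8(1.00783) + 10(1.00866) = 18.14924 amu; Δm = 0.15004 amu; E_B = 139.762 MeV; E_B/A = 7.7646 MeV
Si-28 has the higher binding energy per nucleon, so it is the more tightly bound nucleus.

Si-28; 8.45 MeV/nucleon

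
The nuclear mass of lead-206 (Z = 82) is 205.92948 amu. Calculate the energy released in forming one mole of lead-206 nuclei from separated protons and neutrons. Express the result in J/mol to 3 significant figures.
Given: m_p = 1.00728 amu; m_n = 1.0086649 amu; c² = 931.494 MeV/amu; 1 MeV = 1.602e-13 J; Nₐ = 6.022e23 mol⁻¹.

Z = 82, so N = A − Z = 206 − 82 = 124.
Σm = 82·m_p + 124·m_n = 82.59696 + 125.0744476 = 207.6714076 amu
The mass defect is 207.6714076 − 205.92948 = 1.7419276 amu.
Converting to energy: 1.7419276 amu × 931.494 MeV/amu = 1622.60 MeV
Per nucleus in joules: 1622.60 MeV × 1.602e-13 J/MeV = 2.5994e-10 J
Per mole: 2.5994e-10 J × 6.022e23 mol⁻¹ = 1.5654e+14 J/mol

1.57e+14 J/mol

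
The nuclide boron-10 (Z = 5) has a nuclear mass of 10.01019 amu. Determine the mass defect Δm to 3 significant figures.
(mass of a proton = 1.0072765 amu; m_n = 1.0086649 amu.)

Mass of separated nucleons = 5(1.0072765) + 5(1.0086649) = 5.0363825 + 5.0433245 = 10.0797070 amu
Δm = 10.0797070 − 10.01019 = 0.0695170 amu

0.0695 amu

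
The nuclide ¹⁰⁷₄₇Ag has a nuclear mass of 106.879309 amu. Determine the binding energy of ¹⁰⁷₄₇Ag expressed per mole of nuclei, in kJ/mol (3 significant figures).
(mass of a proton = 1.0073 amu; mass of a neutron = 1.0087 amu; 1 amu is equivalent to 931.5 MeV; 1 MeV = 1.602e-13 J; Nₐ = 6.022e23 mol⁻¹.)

Σm = 47·m_p + 60·m_n = 47.3431 + 60.5220 = 107.8651 amu
Mass defect Δm = 107.8651 − 106.879309 = 0.985791 amu
E_B = 0.985791 × 931.5 = 918.264 MeV
Per nucleus in joules: 918.264 MeV × 1.602e-13 J/MeV = 1.4711e-10 J
Per mole: 1.4711e-10 J × 6.022e23 mol⁻¹ = 8.8590e+13 J/mol

8.86e+10 kJ/mol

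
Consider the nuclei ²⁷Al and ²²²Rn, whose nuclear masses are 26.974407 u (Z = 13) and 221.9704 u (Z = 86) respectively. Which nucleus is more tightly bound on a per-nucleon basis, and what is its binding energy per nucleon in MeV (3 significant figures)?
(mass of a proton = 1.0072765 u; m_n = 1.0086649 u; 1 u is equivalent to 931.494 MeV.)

²⁷Al; 8.33 MeV/nucleon

²⁷Al: Σm = 13(1.0072765) + 14(1.0086649) = 27.2159031 u; Δm = 0.2414961 u; E_B = 224.952 MeV; E_B/A = 8.332 MeV
²²²Rn: Σm = 86(1.0072765) + 136(1.0086649) = 223.8042054 u; Δm = 1.8338054 u; E_B = 1708.1787 MeV; E_B/A = 7.694 MeV
²⁷Al has the higher binding energy per nucleon, so it is the more tightly bound nucleus.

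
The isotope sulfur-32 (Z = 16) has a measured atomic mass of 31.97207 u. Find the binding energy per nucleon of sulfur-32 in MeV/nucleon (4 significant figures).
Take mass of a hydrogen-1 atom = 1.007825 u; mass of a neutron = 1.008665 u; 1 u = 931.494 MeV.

Z = 16, so N = A − Z = 32 − 16 = 16.
Mass of separated nucleons = 16(1.007825) + 16(1.008665) = 16.125200 + 16.138640 = 32.263840 u
Δm = 32.263840 − 31.97207 = 0.291770 u
Converting to energy: 0.291770 u × 931.494 MeV/u = 271.782 MeV
Dividing by A = 32 gives 8.493 MeV per nucleon.

8.493 MeV/nucleon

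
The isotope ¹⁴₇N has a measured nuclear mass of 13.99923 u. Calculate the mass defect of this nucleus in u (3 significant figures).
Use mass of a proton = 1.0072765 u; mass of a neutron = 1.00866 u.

0.112 u

Total constituent mass: 7 × 1.0072765 + 7 × 1.00866 = 14.1115555 u
Mass defect Δm = 14.1115555 − 13.99923 = 0.1123255 u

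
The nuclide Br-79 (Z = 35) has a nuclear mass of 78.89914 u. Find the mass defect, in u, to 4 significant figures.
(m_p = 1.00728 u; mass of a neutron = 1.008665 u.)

0.7369 u

Mass of separated nucleons = 35(1.00728) + 44(1.008665) = 35.25480 + 44.381260 = 79.636060 u
The mass defect is 79.636060 − 78.89914 = 0.736920 u.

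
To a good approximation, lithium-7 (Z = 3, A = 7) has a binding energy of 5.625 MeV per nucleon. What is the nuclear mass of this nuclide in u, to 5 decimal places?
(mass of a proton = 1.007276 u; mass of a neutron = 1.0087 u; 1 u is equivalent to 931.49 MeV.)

Total binding energy = 7 × 5.625 = 39.375 MeV
Mass defect = 39.375 MeV / (931.49 MeV/u) = 0.0422710 u
Constituent mass = 3(1.007276) + 4(1.0087) = 7.056628 u
Nuclear mass = 7.056628 − 0.0422710 = 7.0143570 u ≈ 7.01436 u (to 5 decimal places)

7.01436 u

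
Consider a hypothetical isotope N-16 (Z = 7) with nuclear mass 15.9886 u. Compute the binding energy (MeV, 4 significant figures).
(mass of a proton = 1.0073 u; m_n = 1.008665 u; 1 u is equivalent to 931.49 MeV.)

With 7 protons and 9 neutrons (A = 16):
Mass of separated nucleons = 7(1.0073) + 9(1.008665) = 7.0511 + 9.077985 = 16.129085 u
Mass defect Δm = 16.129085 − 15.9886 = 0.140485 u
Converting to energy: 0.140485 u × 931.49 MeV/u = 130.860 MeV

130.9 MeV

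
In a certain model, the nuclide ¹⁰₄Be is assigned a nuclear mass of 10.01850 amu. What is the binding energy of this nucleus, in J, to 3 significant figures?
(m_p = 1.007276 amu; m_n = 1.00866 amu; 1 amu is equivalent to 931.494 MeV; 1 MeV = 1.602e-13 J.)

With 4 protons and 6 neutrons (A = 10):
Σm = 4·m_p + 6·m_n = 4.029104 + 6.05196 = 10.081064 amu
The mass defect is 10.081064 − 10.01850 = 0.062564 amu.
Converting to energy: 0.062564 amu × 931.494 MeV/amu = 58.2780 MeV
In joules: 58.2780 MeV × 1.602e-13 J/MeV = 9.3361e-12 J

9.34e-12 J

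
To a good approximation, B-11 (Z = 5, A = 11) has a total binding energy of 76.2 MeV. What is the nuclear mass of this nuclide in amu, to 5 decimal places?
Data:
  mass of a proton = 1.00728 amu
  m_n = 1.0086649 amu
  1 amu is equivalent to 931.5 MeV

11.00659 amu

Mass defect = 76.2 MeV / (931.5 MeV/amu) = 0.0818035 amu
Constituent mass = 5(1.00728) + 6(1.0086649) = 11.0883894 amu
Nuclear mass = 11.0883894 − 0.0818035 = 11.0065859 amu ≈ 11.00659 amu (to 5 decimal places)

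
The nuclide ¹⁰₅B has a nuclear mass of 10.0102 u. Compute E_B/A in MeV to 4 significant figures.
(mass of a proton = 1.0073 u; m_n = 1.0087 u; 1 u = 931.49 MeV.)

The nucleus contains 5 protons and 10 − 5 = 5 neutrons.
Σm = 5·m_p + 5·m_n = 5.0365 + 5.0435 = 10.0800 u
The mass defect is 10.0800 − 10.0102 = 0.0698 u.
Converting to energy: 0.0698 u × 931.49 MeV/u = 65.0180 MeV
Dividing by A = 10 gives 6.502 MeV per nucleon.

6.502 MeV/nucleon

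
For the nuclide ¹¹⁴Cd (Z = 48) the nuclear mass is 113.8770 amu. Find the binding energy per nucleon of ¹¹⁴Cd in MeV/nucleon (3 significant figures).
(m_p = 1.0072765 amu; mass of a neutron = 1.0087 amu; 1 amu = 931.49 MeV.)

With 48 protons and 66 neutrons (A = 114):
Total constituent mass: 48 × 1.0072765 + 66 × 1.0087 = 114.9234720 amu
Mass defect Δm = 114.9234720 − 113.8770 = 1.0464720 amu
Binding energy = Δm·c² = 1.0464720 × 931.49 MeV/amu = 974.778 MeV
Dividing by A = 114 gives 8.551 MeV per nucleon.

8.55 MeV/nucleon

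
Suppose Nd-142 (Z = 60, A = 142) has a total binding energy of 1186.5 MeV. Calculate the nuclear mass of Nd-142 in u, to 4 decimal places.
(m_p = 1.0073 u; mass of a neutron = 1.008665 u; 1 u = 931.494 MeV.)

141.8748 u

Mass defect = 1186.5 MeV / (931.494 MeV/u) = 1.273760 u
Constituent mass = 60(1.0073) + 82(1.008665) = 143.148530 u
Nuclear mass = 143.148530 − 1.273760 = 141.874770 u ≈ 141.8748 u (to 4 decimal places)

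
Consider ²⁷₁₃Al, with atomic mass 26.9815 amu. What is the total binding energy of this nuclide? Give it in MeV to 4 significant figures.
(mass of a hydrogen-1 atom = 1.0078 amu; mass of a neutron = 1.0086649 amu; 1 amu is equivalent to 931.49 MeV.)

With 13 protons and 14 neutrons (A = 27):
Mass of separated nucleons = 13(1.0078) + 14(1.0086649) = 13.1014 + 14.1213086 = 27.2227086 amu
The mass defect is 27.2227086 − 26.9815 = 0.2412086 amu.
E_B = 0.2412086 × 931.49 = 224.683 MeV

224.7 MeV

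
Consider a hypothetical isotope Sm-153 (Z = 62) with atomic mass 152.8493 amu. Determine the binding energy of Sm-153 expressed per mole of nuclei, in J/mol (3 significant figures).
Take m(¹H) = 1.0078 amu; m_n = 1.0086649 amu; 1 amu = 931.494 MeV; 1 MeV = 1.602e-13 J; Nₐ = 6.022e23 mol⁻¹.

Mass of separated nucleons = 62(1.0078) + 91(1.0086649) = 62.4836 + 91.7885059 = 154.2721059 amu
The mass defect is 154.2721059 − 152.8493 = 1.4228059 amu.
Converting to energy: 1.4228059 amu × 931.494 MeV/amu = 1325.34 MeV
Per nucleus in joules: 1325.34 MeV × 1.602e-13 J/MeV = 2.1232e-10 J
Per mole: 2.1232e-10 J × 6.022e23 mol⁻¹ = 1.2786e+14 J/mol

1.28e+14 J/mol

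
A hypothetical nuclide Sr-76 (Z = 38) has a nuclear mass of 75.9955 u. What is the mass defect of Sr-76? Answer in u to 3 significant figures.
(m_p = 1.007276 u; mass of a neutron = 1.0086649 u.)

Z = 38, so N = A − Z = 76 − 38 = 38.
Σm = 38·m_p + 38·m_n = 38.276488 + 38.3292662 = 76.6057542 u
Δm = 76.6057542 − 75.9955 = 0.6102542 u

0.610 u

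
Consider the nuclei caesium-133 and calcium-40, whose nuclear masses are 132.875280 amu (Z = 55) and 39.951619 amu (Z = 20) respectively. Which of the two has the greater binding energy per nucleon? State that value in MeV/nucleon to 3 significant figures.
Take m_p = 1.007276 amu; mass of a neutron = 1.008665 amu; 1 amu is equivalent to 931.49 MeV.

calcium-40; 8.55 MeV/nucleon

caesium-133: Σm = 55(1.007276) + 78(1.008665) = 134.076050 amu; Δm = 1.200770 amu; E_B = 1118.5 MeV; E_B/A = 8.410 MeV
calcium-40: Σm = 20(1.007276) + 20(1.008665) = 40.318820 amu; Δm = 0.367201 amu; E_B = 342.04 MeV; E_B/A = 8.551 MeV
calcium-40 has the higher binding energy per nucleon, so it is the more tightly bound nucleus.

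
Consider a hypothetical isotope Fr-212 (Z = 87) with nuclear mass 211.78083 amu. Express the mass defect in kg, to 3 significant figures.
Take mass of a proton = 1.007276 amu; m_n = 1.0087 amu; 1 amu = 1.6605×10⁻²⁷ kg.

Σm = 87·m_p + 125·m_n = 87.633012 + 126.0875 = 213.720512 amu
Mass defect Δm = 213.720512 − 211.78083 = 1.939682 amu
In SI units: 1.939682 amu × 1.6605×10⁻²⁷ kg/amu = 3.2208e-27 kg

3.22e-27 kg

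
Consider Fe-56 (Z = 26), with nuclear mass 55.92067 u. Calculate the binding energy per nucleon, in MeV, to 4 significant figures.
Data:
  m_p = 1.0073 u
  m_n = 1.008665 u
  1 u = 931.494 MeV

Z = 26, so N = A − Z = 56 − 26 = 30.
Σm = 26·m_p + 30·m_n = 26.1898 + 30.259950 = 56.449750 u
The mass defect is 56.449750 − 55.92067 = 0.529080 u.
Binding energy = Δm·c² = 0.529080 × 931.494 MeV/u = 492.835 MeV
Per nucleon: 492.835 / 56 = 8.801 MeV

8.801 MeV/nucleon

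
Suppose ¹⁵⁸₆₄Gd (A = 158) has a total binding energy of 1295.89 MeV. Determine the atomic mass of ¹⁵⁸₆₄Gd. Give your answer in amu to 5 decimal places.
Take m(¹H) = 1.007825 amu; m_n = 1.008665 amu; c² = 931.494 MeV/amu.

157.92411 amu

Mass defect = 1295.89 MeV / (931.494 MeV/amu) = 1.3911952 amu
Constituent mass = 64(1.007825) + 94(1.008665) = 159.315310 amu
Atomic mass = 159.315310 − 1.3911952 = 157.9241148 amu ≈ 157.92411 amu (to 5 decimal places)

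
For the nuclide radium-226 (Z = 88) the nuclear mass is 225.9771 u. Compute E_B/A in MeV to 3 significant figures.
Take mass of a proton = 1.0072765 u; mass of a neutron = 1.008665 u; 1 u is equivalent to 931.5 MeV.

7.66 MeV/nucleon

Total constituent mass: 88 × 1.0072765 + 138 × 1.008665 = 227.8361020 u
Mass defect Δm = 227.8361020 − 225.9771 = 1.8590020 u
Binding energy = Δm·c² = 1.8590020 × 931.5 MeV/u = 1731.66 MeV
Dividing by A = 226 gives 7.662 MeV per nucleon.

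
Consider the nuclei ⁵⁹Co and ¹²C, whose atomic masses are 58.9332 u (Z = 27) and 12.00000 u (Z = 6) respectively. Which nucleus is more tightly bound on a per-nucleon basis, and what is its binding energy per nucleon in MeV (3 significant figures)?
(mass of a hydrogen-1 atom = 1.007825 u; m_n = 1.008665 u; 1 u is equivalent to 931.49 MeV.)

⁵⁹Co; 8.77 MeV/nucleon

⁵⁹Co: Σm = 27(1.007825) + 32(1.008665) = 59.488555 u; Δm = 0.555355 u; E_B = 517.31 MeV; E_B/A = 8.768 MeV
¹²C: Σm = 6(1.007825) + 6(1.008665) = 12.098940 u; Δm = 0.098940 u; E_B = 92.162 MeV; E_B/A = 7.680 MeV
⁵⁹Co has the higher binding energy per nucleon, so it is the more tightly bound nucleus.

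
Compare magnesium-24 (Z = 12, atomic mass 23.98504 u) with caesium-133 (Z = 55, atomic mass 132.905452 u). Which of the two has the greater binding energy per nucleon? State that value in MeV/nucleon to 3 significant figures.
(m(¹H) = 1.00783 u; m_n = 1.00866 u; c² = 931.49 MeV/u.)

magnesium-24: Σm = 12(1.00783) + 12(1.00866) = 24.19788 u; Δm = 0.21284 u; E_B = 198.26 MeV; E_B/A = 8.261 MeV
caesium-133: Σm = 55(1.00783) + 78(1.00866) = 134.10613 u; Δm = 1.200678 u; E_B = 1118.4 MeV; E_B/A = 8.409 MeV
caesium-133 has the higher binding energy per nucleon, so it is the more tightly bound nucleus.

caesium-133; 8.41 MeV/nucleon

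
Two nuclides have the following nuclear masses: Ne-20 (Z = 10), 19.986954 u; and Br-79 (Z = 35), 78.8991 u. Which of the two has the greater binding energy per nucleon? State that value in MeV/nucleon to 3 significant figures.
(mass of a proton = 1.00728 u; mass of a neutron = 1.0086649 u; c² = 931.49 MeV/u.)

Br-79; 8.69 MeV/nucleon

Ne-20: Σm = 10(1.00728) + 10(1.0086649) = 20.1594490 u; Δm = 0.1724950 u; E_B = 160.68 MeV; E_B/A = 8.034 MeV
Br-79: Σm = 35(1.00728) + 44(1.0086649) = 79.6360556 u; Δm = 0.7369556 u; E_B = 686.47 MeV; E_B/A = 8.689 MeV
Br-79 has the higher binding energy per nucleon, so it is the more tightly bound nucleus.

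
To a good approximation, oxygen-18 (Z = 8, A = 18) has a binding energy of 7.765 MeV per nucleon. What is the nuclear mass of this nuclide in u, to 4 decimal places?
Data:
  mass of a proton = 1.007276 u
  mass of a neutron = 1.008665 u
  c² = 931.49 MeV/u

17.9948 u

Total binding energy = 18 × 7.765 = 139.770 MeV
Mass defect = 139.770 MeV / (931.49 MeV/u) = 0.150050 u
Constituent mass = 8(1.007276) + 10(1.008665) = 18.144858 u
Nuclear mass = 18.144858 − 0.150050 = 17.994808 u ≈ 17.9948 u (to 4 decimal places)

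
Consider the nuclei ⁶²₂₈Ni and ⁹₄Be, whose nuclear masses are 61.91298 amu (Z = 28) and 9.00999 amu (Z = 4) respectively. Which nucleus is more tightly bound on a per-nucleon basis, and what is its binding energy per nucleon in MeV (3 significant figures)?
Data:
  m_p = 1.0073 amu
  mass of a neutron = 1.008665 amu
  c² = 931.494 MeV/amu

⁶²₂₈Ni: Σm = 28(1.0073) + 34(1.008665) = 62.499010 amu; Δm = 0.586030 amu; E_B = 545.883 MeV; E_B/A = 8.8046 MeV
⁹₄Be: Σm = 4(1.0073) + 5(1.008665) = 9.072525 amu; Δm = 0.062535 amu; E_B = 58.251 MeV; E_B/A = 6.472 MeV
⁶²₂₈Ni has the higher binding energy per nucleon, so it is the more tightly bound nucleus.

⁶²₂₈Ni; 8.80 MeV/nucleon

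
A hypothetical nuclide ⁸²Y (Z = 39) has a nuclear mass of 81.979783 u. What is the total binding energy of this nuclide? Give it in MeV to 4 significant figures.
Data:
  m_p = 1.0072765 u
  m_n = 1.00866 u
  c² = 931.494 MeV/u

630.0 MeV

Z = 39, so N = A − Z = 82 − 39 = 43.
Total constituent mass: 39 × 1.0072765 + 43 × 1.00866 = 82.6561635 u
Mass defect Δm = 82.6561635 − 81.979783 = 0.6763805 u
Binding energy = Δm·c² = 0.6763805 × 931.494 MeV/u = 630.044 MeV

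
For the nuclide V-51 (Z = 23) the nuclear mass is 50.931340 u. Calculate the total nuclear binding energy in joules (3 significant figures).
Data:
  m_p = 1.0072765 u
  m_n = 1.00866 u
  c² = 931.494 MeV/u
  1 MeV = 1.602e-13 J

With 23 protons and 28 neutrons (A = 51):
Total constituent mass: 23 × 1.0072765 + 28 × 1.00866 = 51.4098395 u
Mass defect Δm = 51.4098395 − 50.931340 = 0.4784995 u
Converting to energy: 0.4784995 u × 931.494 MeV/u = 445.719 MeV
In joules: 445.719 MeV × 1.602e-13 J/MeV = 7.1404e-11 J

7.14e-11 J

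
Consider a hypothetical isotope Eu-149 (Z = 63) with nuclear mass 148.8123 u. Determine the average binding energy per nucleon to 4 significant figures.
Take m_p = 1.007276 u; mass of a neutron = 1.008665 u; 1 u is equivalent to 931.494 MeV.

Z = 63, so N = A − Z = 149 − 63 = 86.
Mass of separated nucleons = 63(1.007276) + 86(1.008665) = 63.458388 + 86.745190 = 150.203578 u
The mass defect is 150.203578 − 148.8123 = 1.391278 u.
Converting to energy: 1.391278 u × 931.494 MeV/u = 1295.97 MeV
Per nucleon: 1295.97 / 149 = 8.698 MeV

8.698 MeV/nucleon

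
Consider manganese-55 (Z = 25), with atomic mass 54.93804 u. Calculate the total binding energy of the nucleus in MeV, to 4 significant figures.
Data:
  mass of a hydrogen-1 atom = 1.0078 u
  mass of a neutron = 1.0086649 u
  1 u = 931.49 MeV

Σm = 25·m(¹H) + 30·m_n = 25.1950 + 30.2599470 = 55.4549470 u
The mass defect is 55.4549470 − 54.93804 = 0.5169070 u.
Binding energy = Δm·c² = 0.5169070 × 931.49 MeV/u = 481.494 MeV

481.5 MeV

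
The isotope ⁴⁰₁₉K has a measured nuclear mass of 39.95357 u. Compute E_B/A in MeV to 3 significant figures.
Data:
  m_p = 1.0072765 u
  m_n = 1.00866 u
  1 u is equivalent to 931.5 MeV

With 19 protons and 21 neutrons (A = 40):
Σm = 19·m_p + 21·m_n = 19.1382535 + 21.18186 = 40.3201135 u
Mass defect Δm = 40.3201135 − 39.95357 = 0.3665435 u
Converting to energy: 0.3665435 u × 931.5 MeV/u = 341.435 MeV
Per nucleon: 341.435 / 40 = 8.536 MeV

8.54 MeV/nucleon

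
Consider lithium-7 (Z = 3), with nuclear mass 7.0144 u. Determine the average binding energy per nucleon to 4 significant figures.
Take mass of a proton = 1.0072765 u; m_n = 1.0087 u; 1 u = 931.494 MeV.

The nucleus contains 3 protons and 7 − 3 = 4 neutrons.
Total constituent mass: 3 × 1.0072765 + 4 × 1.0087 = 7.0566295 u
Δm = 7.0566295 − 7.0144 = 0.0422295 u
Binding energy = Δm·c² = 0.0422295 × 931.494 MeV/u = 39.3365 MeV
Dividing by A = 7 gives 5.620 MeV per nucleon.

5.620 MeV/nucleon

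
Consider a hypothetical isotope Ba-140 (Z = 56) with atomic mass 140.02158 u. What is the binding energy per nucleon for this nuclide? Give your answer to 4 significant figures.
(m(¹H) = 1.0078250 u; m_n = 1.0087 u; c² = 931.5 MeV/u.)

Mass of separated nucleons = 56(1.0078250) + 84(1.0087) = 56.4382000 + 84.7308 = 141.1690000 u
Δm = 141.1690000 − 140.02158 = 1.1474200 u
Converting to energy: 1.1474200 u × 931.5 MeV/u = 1068.82 MeV
BE/A = 1068.82 MeV / 140 = 7.634 MeV/nucleon

7.634 MeV/nucleon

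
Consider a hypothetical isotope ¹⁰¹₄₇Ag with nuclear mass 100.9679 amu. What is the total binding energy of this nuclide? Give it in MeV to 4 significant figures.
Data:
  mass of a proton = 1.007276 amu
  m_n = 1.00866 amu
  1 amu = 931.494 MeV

Σm = 47·m_p + 54·m_n = 47.341972 + 54.46764 = 101.809612 amu
Mass defect Δm = 101.809612 − 100.9679 = 0.841712 amu
E_B = 0.841712 × 931.494 = 784.0497 MeV

784.0 MeV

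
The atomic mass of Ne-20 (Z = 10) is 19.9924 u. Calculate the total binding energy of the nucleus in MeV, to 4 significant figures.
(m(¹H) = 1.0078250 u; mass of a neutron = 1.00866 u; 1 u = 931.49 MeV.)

The nucleus contains 10 protons and 20 − 10 = 10 neutrons.
Total constituent mass: 10 × 1.0078250 + 10 × 1.00866 = 20.1648500 u
Mass defect Δm = 20.1648500 − 19.9924 = 0.1724500 u
Binding energy = Δm·c² = 0.1724500 × 931.49 MeV/u = 160.635 MeV

160.6 MeV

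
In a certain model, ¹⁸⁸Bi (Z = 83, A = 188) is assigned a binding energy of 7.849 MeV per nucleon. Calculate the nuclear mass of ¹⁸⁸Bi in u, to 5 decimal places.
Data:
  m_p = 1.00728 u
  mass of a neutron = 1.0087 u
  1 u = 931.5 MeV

Total binding energy = 188 × 7.849 = 1475.612 MeV
Mass defect = 1475.612 MeV / (931.5 MeV/u) = 1.5841245 u
Constituent mass = 83(1.00728) + 105(1.0087) = 189.51774 u
Nuclear mass = 189.51774 − 1.5841245 = 187.9336155 u ≈ 187.93362 u (to 5 decimal places)

187.93362 u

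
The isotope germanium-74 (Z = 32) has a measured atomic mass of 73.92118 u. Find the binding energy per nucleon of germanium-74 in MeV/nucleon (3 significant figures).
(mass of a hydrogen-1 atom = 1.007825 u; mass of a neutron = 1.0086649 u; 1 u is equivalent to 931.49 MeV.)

With 32 protons and 42 neutrons (A = 74):
Mass of separated nucleons = 32(1.007825) + 42(1.0086649) = 32.250400 + 42.3639258 = 74.6143258 u
The mass defect is 74.6143258 − 73.92118 = 0.6931458 u.
E_B = 0.6931458 × 931.49 = 645.658 MeV
Dividing by A = 74 gives 8.725 MeV per nucleon.

8.73 MeV/nucleon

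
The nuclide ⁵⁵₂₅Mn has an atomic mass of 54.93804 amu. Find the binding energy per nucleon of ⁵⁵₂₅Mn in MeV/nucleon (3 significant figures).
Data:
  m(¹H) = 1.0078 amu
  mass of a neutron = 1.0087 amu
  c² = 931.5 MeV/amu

8.77 MeV/nucleon

Total constituent mass: 25 × 1.0078 + 30 × 1.0087 = 55.4560 amu
Mass defect Δm = 55.4560 − 54.93804 = 0.51796 amu
Converting to energy: 0.51796 amu × 931.5 MeV/amu = 482.480 MeV
Dividing by A = 55 gives 8.772 MeV per nucleon.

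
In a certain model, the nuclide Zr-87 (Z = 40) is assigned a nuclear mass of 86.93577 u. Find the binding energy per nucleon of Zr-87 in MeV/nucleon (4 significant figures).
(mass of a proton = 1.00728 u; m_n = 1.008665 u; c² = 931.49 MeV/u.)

8.166 MeV/nucleon

Σm = 40·m_p + 47·m_n = 40.29120 + 47.407255 = 87.698455 u
Δm = 87.698455 − 86.93577 = 0.762685 u
Binding energy = Δm·c² = 0.762685 × 931.49 MeV/u = 710.433 MeV
Dividing by A = 87 gives 8.166 MeV per nucleon.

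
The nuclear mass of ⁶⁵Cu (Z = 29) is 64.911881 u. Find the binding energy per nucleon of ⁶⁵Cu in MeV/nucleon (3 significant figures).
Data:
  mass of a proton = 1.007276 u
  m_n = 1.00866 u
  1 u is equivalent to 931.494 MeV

8.75 MeV/nucleon

Z = 29, so N = A − Z = 65 − 29 = 36.
Total constituent mass: 29 × 1.007276 + 36 × 1.00866 = 65.522764 u
The mass defect is 65.522764 − 64.911881 = 0.610883 u.
E_B = 0.610883 × 931.494 = 569.034 MeV
BE/A = 569.034 MeV / 65 = 8.754 MeV/nucleon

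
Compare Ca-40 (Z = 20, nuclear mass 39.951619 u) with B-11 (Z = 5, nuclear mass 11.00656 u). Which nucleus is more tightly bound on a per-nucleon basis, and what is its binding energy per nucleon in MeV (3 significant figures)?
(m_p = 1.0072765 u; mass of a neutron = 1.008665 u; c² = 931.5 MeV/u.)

Ca-40: Σm = 20(1.0072765) + 20(1.008665) = 40.3188300 u; Δm = 0.3672110 u; E_B = 342.057 MeV; E_B/A = 8.551 MeV
B-11: Σm = 5(1.0072765) + 6(1.008665) = 11.0883725 u; Δm = 0.0818125 u; E_B = 76.208 MeV; E_B/A = 6.928 MeV
Ca-40 has the higher binding energy per nucleon, so it is the more tightly bound nucleus.

Ca-40; 8.55 MeV/nucleon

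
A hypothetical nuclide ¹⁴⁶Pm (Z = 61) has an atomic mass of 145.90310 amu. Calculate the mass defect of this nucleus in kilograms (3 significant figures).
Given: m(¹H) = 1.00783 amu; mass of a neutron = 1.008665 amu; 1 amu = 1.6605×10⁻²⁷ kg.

Mass of separated nucleons = 61(1.00783) + 85(1.008665) = 61.47763 + 85.736525 = 147.214155 amu
Δm = 147.214155 − 145.90310 = 1.311055 amu
In SI units: 1.311055 amu × 1.6605×10⁻²⁷ kg/amu = 2.1770e-27 kg

2.18e-27 kg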